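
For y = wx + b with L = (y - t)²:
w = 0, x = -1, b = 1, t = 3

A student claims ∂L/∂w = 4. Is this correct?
Correct

y = (0)(-1) + 1 = 1
∂L/∂y = 2(y - t) = 2(1 - 3) = -4
∂y/∂w = x = -1
∂L/∂w = -4 × -1 = 4

Claimed value: 4
Correct: The correct gradient is 4.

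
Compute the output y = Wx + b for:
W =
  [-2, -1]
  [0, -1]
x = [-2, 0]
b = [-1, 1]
y = [3, 1]

Wx = [-2×-2 + -1×0, 0×-2 + -1×0]
   = [4, 0]
y = Wx + b = [4 + -1, 0 + 1] = [3, 1]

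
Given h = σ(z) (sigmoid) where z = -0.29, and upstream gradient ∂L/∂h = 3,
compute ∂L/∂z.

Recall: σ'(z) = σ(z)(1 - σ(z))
∂L/∂z = 0.7344

σ(-0.29) = 0.428
σ'(-0.29) = σ(-0.29)(1 - σ(-0.29)) = 0.428 × 0.572 = 0.2448
∂L/∂z = ∂L/∂h · σ'(z) = 3 × 0.2448 = 0.7344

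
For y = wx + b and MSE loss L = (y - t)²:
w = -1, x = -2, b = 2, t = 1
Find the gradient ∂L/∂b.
∂L/∂b = 6

y = wx + b = (-1)(-2) + 2 = 4
∂L/∂y = 2(y - t) = 2(4 - 1) = 6
∂y/∂b = 1
∂L/∂b = ∂L/∂y · ∂y/∂b = 6 × 1 = 6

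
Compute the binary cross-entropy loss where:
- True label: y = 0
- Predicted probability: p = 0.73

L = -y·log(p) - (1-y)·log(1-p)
L = 1.309

L = -0·log(0.73) - 1·log(0.27) = -log(0.27) = 1.309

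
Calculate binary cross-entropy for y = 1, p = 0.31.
L = 1.171

L = -1·log(0.31) - 0·log(0.69) = -log(0.31) = 1.171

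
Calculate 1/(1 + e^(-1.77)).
0.8545

sigmoid(1.77) = 1/(1 + e^(-1.77)) = 1/(1 + 0.1703) = 0.8545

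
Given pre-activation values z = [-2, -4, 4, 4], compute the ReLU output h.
h = [0, 0, 4, 4]

ReLU applied element-wise: max(0,-2)=0, max(0,-4)=0, max(0,4)=4, max(0,4)=4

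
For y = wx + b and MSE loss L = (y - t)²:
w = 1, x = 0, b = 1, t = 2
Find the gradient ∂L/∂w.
∂L/∂w = 0

y = wx + b = (1)(0) + 1 = 1
∂L/∂y = 2(y - t) = 2(1 - 2) = -2
∂y/∂w = x = 0
∂L/∂w = ∂L/∂y · ∂y/∂w = -2 × 0 = 0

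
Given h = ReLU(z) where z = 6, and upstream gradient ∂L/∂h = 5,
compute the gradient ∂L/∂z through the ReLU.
∂L/∂z = 5

h = ReLU(6) = 6
Since z > 0: ∂h/∂z = 1
∂L/∂z = ∂L/∂h · ∂h/∂z = 5 × 1 = 5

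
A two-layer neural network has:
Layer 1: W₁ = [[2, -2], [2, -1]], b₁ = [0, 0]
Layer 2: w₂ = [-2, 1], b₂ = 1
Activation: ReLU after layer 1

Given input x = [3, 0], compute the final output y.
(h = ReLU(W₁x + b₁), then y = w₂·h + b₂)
y = -5

Layer 1 pre-activation: z₁ = [6, 6]
After ReLU: h = [6, 6]
Layer 2 output: y = -2×6 + 1×6 + 1 = -5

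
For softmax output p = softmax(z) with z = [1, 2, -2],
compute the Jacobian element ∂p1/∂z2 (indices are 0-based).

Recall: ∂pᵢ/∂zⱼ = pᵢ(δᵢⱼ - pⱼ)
∂p1/∂z2 = -0.009532

p = softmax(z) = [0.2654, 0.7214, 0.01321]
p1 = 0.7214, p2 = 0.01321

∂p1/∂z2 = -p1 × p2 = -0.7214 × 0.01321 = -0.009532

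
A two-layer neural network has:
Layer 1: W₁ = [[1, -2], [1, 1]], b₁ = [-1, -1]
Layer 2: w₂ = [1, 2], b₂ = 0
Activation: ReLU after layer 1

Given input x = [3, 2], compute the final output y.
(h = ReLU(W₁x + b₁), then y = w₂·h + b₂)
y = 8

Layer 1 pre-activation: z₁ = [-2, 4]
After ReLU: h = [0, 4]
Layer 2 output: y = 1×0 + 2×4 + 0 = 8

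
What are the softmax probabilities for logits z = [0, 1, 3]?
p = [0.042, 0.1142, 0.8438]

exp(z) = [1, 2.718, 20.09]
Sum = 23.8
p = [0.042, 0.1142, 0.8438]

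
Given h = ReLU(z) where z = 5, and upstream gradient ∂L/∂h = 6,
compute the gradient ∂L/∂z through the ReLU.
∂L/∂z = 6

h = ReLU(5) = 5
Since z > 0: ∂h/∂z = 1
∂L/∂z = ∂L/∂h · ∂h/∂z = 6 × 1 = 6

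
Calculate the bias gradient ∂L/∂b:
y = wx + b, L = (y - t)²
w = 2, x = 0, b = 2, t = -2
∂L/∂b = 8

y = wx + b = (2)(0) + 2 = 2
∂L/∂y = 2(y - t) = 2(2 - -2) = 8
∂y/∂b = 1
∂L/∂b = ∂L/∂y · ∂y/∂b = 8 × 1 = 8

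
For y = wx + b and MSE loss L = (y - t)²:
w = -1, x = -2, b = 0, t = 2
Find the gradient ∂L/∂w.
∂L/∂w = 0

y = wx + b = (-1)(-2) + 0 = 2
∂L/∂y = 2(y - t) = 2(2 - 2) = 0
∂y/∂w = x = -2
∂L/∂w = ∂L/∂y · ∂y/∂w = 0 × -2 = 0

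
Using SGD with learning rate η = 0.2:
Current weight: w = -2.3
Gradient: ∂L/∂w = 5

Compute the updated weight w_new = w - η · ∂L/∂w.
w_new = -3.3

w_new = w - η·∂L/∂w = -2.3 - 0.2×(5) = -2.3 - (1) = -3.3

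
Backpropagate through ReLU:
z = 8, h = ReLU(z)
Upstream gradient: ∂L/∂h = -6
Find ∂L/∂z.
∂L/∂z = -6

h = ReLU(8) = 8
Since z > 0: ∂h/∂z = 1
∂L/∂z = ∂L/∂h · ∂h/∂z = -6 × 1 = -6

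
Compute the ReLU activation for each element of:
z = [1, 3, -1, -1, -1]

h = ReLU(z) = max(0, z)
h = [1, 3, 0, 0, 0]

ReLU applied element-wise: max(0,1)=1, max(0,3)=3, max(0,-1)=0, max(0,-1)=0, max(0,-1)=0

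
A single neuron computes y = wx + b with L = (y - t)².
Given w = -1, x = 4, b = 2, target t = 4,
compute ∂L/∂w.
∂L/∂w = -48

y = wx + b = (-1)(4) + 2 = -2
∂L/∂y = 2(y - t) = 2(-2 - 4) = -12
∂y/∂w = x = 4
∂L/∂w = ∂L/∂y · ∂y/∂w = -12 × 4 = -48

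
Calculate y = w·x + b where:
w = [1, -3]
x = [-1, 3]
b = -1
y = -11

y = (1)(-1) + (-3)(3) + -1 = -11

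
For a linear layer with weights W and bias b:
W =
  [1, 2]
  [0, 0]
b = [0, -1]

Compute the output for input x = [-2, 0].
y = [-2, -1]

Wx = [1×-2 + 2×0, 0×-2 + 0×0]
   = [-2, 0]
y = Wx + b = [-2 + 0, 0 + -1] = [-2, -1]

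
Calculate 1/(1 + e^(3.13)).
0.04189

sigmoid(-3.13) = 1/(1 + e^(3.13)) = 1/(1 + 22.87) = 0.04189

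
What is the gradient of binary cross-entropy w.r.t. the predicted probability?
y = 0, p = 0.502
∂L/∂p = 2.008

∂L/∂p = -y/p + (1-y)/(1-p) = 0 + 1/0.498 = 2.008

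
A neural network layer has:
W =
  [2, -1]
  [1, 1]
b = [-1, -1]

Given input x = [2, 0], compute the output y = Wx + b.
y = [3, 1]

Wx = [2×2 + -1×0, 1×2 + 1×0]
   = [4, 2]
y = Wx + b = [4 + -1, 2 + -1] = [3, 1]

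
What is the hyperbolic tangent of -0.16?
-0.1586

tanh(-0.16) = (e^(-0.16) - e^(0.16))/(e^(-0.16) + e^(0.16)) = -0.1586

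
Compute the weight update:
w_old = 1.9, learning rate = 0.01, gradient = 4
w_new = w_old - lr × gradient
w_new = 1.86

w_new = w - η·∂L/∂w = 1.9 - 0.01×(4) = 1.9 - (0.04) = 1.86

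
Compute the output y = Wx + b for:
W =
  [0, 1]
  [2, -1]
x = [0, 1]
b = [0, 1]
y = [1, 0]

Wx = [0×0 + 1×1, 2×0 + -1×1]
   = [1, -1]
y = Wx + b = [1 + 0, -1 + 1] = [1, 0]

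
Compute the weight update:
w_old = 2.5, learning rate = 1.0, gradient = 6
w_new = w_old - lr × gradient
w_new = -3.5

w_new = w - η·∂L/∂w = 2.5 - 1.0×(6) = 2.5 - (6) = -3.5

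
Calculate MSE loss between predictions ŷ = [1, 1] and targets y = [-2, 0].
MSE = 5

MSE = (1/2)((1--2)² + (1-0)²) = (1/2)(9 + 1) = 5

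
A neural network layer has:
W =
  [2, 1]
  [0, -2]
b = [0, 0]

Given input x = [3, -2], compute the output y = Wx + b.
y = [4, 4]

Wx = [2×3 + 1×-2, 0×3 + -2×-2]
   = [4, 4]
y = Wx + b = [4 + 0, 4 + 0] = [4, 4]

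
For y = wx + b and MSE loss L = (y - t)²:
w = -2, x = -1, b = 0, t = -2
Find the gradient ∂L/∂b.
∂L/∂b = 8

y = wx + b = (-2)(-1) + 0 = 2
∂L/∂y = 2(y - t) = 2(2 - -2) = 8
∂y/∂b = 1
∂L/∂b = ∂L/∂y · ∂y/∂b = 8 × 1 = 8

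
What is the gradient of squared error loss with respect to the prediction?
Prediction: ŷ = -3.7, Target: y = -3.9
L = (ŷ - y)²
∂L/∂ŷ = 0.4

∂L/∂ŷ = 2(ŷ - y) = 2(-3.7 - -3.9) = 2(0.2) = 0.4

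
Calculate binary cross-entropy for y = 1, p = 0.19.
L = 1.661

L = -1·log(0.19) - 0·log(0.81) = -log(0.19) = 1.661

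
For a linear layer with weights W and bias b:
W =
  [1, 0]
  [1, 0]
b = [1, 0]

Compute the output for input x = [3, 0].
y = [4, 3]

Wx = [1×3 + 0×0, 1×3 + 0×0]
   = [3, 3]
y = Wx + b = [3 + 1, 3 + 0] = [4, 3]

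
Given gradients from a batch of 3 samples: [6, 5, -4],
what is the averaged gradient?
Average gradient = 2.333

Average = (1/3)(6 + 5 + -4) = 7/3 = 2.333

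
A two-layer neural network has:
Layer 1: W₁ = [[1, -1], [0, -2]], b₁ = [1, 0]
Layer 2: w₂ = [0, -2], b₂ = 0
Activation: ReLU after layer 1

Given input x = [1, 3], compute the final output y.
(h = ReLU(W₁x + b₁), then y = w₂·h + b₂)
y = 0

Layer 1 pre-activation: z₁ = [-1, -6]
After ReLU: h = [0, 0]
Layer 2 output: y = 0×0 + -2×0 + 0 = 0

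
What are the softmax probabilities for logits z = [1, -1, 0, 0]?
p = [0.5344, 0.0723, 0.1966, 0.1966]

exp(z) = [2.718, 0.3679, 1, 1]
Sum = 5.086
p = [0.5344, 0.0723, 0.1966, 0.1966]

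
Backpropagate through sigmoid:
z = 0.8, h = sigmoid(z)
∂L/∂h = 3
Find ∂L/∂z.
∂L/∂z = 0.6417

σ(0.8) = 0.69
σ'(0.8) = σ(0.8)(1 - σ(0.8)) = 0.69 × 0.31 = 0.2139
∂L/∂z = ∂L/∂h · σ'(z) = 3 × 0.2139 = 0.6417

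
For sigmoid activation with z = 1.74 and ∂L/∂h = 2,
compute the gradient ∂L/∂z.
∂L/∂z = 0.254

σ(1.74) = 0.8507
σ'(1.74) = σ(1.74)(1 - σ(1.74)) = 0.8507 × 0.1493 = 0.127
∂L/∂z = ∂L/∂h · σ'(z) = 2 × 0.127 = 0.254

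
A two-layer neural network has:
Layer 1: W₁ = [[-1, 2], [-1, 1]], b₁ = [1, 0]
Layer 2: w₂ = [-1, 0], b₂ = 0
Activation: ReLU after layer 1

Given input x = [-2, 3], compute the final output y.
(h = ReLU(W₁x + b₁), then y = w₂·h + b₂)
y = -9

Layer 1 pre-activation: z₁ = [9, 5]
After ReLU: h = [9, 5]
Layer 2 output: y = -1×9 + 0×5 + 0 = -9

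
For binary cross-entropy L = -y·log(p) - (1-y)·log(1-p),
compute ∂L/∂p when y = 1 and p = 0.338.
∂L/∂p = -2.959

∂L/∂p = -y/p + (1-y)/(1-p) = -1/0.338 + 0 = -2.959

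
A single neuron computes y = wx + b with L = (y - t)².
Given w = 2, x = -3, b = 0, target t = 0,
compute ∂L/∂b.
∂L/∂b = -12

y = wx + b = (2)(-3) + 0 = -6
∂L/∂y = 2(y - t) = 2(-6 - 0) = -12
∂y/∂b = 1
∂L/∂b = ∂L/∂y · ∂y/∂b = -12 × 1 = -12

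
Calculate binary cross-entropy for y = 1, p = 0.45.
L = 0.7985

L = -1·log(0.45) - 0·log(0.55) = -log(0.45) = 0.7985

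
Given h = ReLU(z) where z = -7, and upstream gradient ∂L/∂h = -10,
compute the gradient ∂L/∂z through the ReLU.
∂L/∂z = 0

h = ReLU(-7) = 0
Since z < 0: ∂h/∂z = 0
∂L/∂z = ∂L/∂h · ∂h/∂z = -10 × 0 = 0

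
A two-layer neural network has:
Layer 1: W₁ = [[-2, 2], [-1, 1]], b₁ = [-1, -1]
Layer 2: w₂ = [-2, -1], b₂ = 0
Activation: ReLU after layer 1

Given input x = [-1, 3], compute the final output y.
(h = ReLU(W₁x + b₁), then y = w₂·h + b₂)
y = -17

Layer 1 pre-activation: z₁ = [7, 3]
After ReLU: h = [7, 3]
Layer 2 output: y = -2×7 + -1×3 + 0 = -17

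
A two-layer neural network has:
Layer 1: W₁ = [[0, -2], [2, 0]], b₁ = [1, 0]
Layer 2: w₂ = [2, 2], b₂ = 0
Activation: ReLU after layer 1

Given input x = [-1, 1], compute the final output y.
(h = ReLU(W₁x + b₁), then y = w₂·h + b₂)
y = 0

Layer 1 pre-activation: z₁ = [-1, -2]
After ReLU: h = [0, 0]
Layer 2 output: y = 2×0 + 2×0 + 0 = 0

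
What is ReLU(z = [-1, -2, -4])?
h = [0, 0, 0]

ReLU applied element-wise: max(0,-1)=0, max(0,-2)=0, max(0,-4)=0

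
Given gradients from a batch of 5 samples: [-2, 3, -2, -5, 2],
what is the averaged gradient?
Average gradient = -0.8

Average = (1/5)(-2 + 3 + -2 + -5 + 2) = -4/5 = -0.8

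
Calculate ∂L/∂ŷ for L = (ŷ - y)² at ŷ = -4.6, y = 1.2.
∂L/∂ŷ = -11.6

∂L/∂ŷ = 2(ŷ - y) = 2(-4.6 - 1.2) = 2(-5.8) = -11.6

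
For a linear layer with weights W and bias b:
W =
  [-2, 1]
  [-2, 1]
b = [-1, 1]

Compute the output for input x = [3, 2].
y = [-5, -3]

Wx = [-2×3 + 1×2, -2×3 + 1×2]
   = [-4, -4]
y = Wx + b = [-4 + -1, -4 + 1] = [-5, -3]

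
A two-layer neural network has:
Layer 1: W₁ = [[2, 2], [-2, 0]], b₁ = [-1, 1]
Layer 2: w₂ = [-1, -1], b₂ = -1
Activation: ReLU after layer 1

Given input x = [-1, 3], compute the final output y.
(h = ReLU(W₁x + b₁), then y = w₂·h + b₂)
y = -7

Layer 1 pre-activation: z₁ = [3, 3]
After ReLU: h = [3, 3]
Layer 2 output: y = -1×3 + -1×3 + -1 = -7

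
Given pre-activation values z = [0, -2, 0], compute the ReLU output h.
h = [0, 0, 0]

ReLU applied element-wise: max(0,0)=0, max(0,-2)=0, max(0,0)=0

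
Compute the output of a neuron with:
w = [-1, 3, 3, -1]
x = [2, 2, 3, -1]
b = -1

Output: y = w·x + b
y = 13

y = (-1)(2) + (3)(2) + (3)(3) + (-1)(-1) + -1 = 13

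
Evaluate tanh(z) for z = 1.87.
0.9536

tanh(1.87) = (e^(1.87) - e^(-1.87))/(e^(1.87) + e^(-1.87)) = 0.9536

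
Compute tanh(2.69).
0.9908

tanh(2.69) = (e^(2.69) - e^(-2.69))/(e^(2.69) + e^(-2.69)) = 0.9908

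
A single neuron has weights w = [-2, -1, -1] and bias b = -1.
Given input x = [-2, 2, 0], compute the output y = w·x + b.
y = 1

y = (-2)(-2) + (-1)(2) + (-1)(0) + -1 = 1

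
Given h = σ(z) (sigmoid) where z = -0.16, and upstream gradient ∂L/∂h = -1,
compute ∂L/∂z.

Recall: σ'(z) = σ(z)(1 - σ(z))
∂L/∂z = -0.2484

σ(-0.16) = 0.4601
σ'(-0.16) = σ(-0.16)(1 - σ(-0.16)) = 0.4601 × 0.5399 = 0.2484
∂L/∂z = ∂L/∂h · σ'(z) = -1 × 0.2484 = -0.2484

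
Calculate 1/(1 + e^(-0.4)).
0.5987

sigmoid(0.4) = 1/(1 + e^(-0.4)) = 1/(1 + 0.6703) = 0.5987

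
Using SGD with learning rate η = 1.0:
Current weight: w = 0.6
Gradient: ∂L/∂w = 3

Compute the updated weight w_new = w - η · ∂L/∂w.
w_new = -2.4

w_new = w - η·∂L/∂w = 0.6 - 1.0×(3) = 0.6 - (3) = -2.4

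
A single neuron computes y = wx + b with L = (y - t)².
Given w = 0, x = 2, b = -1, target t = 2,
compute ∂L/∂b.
∂L/∂b = -6

y = wx + b = (0)(2) + -1 = -1
∂L/∂y = 2(y - t) = 2(-1 - 2) = -6
∂y/∂b = 1
∂L/∂b = ∂L/∂y · ∂y/∂b = -6 × 1 = -6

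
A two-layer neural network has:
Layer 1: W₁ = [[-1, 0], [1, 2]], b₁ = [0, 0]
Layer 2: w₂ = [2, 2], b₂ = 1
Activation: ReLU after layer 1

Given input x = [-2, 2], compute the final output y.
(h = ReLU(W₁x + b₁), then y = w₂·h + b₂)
y = 9

Layer 1 pre-activation: z₁ = [2, 2]
After ReLU: h = [2, 2]
Layer 2 output: y = 2×2 + 2×2 + 1 = 9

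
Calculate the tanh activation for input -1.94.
-0.9595

tanh(-1.94) = (e^(-1.94) - e^(1.94))/(e^(-1.94) + e^(1.94)) = -0.9595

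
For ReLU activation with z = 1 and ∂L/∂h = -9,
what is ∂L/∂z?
∂L/∂z = -9

h = ReLU(1) = 1
Since z > 0: ∂h/∂z = 1
∂L/∂z = ∂L/∂h · ∂h/∂z = -9 × 1 = -9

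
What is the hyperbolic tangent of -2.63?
-0.9897

tanh(-2.63) = (e^(-2.63) - e^(2.63))/(e^(-2.63) + e^(2.63)) = -0.9897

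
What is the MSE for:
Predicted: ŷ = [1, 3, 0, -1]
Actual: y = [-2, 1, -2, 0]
MSE = 4.5

MSE = (1/4)((1--2)² + (3-1)² + (0--2)² + (-1-0)²) = (1/4)(9 + 4 + 4 + 1) = 4.5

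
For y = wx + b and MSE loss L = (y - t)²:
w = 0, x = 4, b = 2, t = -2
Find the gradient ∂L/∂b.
∂L/∂b = 8

y = wx + b = (0)(4) + 2 = 2
∂L/∂y = 2(y - t) = 2(2 - -2) = 8
∂y/∂b = 1
∂L/∂b = ∂L/∂y · ∂y/∂b = 8 × 1 = 8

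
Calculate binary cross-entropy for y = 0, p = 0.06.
L = 0.06188

L = -0·log(0.06) - 1·log(0.94) = -log(0.94) = 0.06188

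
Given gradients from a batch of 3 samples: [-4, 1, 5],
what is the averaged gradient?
Average gradient = 0.6667

Average = (1/3)(-4 + 1 + 5) = 2/3 = 0.6667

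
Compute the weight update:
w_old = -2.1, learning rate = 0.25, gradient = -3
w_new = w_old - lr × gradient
w_new = -1.35

w_new = w - η·∂L/∂w = -2.1 - 0.25×(-3) = -2.1 - (-0.75) = -1.35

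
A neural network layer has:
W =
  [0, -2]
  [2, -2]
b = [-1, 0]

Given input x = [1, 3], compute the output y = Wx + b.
y = [-7, -4]

Wx = [0×1 + -2×3, 2×1 + -2×3]
   = [-6, -4]
y = Wx + b = [-6 + -1, -4 + 0] = [-7, -4]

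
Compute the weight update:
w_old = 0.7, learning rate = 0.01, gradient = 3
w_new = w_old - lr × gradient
w_new = 0.67

w_new = w - η·∂L/∂w = 0.7 - 0.01×(3) = 0.7 - (0.03) = 0.67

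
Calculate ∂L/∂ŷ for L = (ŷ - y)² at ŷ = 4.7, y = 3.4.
∂L/∂ŷ = 2.6

∂L/∂ŷ = 2(ŷ - y) = 2(4.7 - 3.4) = 2(1.3) = 2.6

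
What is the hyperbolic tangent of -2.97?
-0.9947

tanh(-2.97) = (e^(-2.97) - e^(2.97))/(e^(-2.97) + e^(2.97)) = -0.9947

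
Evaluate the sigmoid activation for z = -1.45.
0.19

sigmoid(-1.45) = 1/(1 + e^(1.45)) = 1/(1 + 4.263) = 0.19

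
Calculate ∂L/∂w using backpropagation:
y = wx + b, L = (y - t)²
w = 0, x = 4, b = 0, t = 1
∂L/∂w = -8

y = wx + b = (0)(4) + 0 = 0
∂L/∂y = 2(y - t) = 2(0 - 1) = -2
∂y/∂w = x = 4
∂L/∂w = ∂L/∂y · ∂y/∂w = -2 × 4 = -8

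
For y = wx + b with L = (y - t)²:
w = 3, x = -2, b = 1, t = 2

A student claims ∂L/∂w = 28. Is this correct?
Correct

y = (3)(-2) + 1 = -5
∂L/∂y = 2(y - t) = 2(-5 - 2) = -14
∂y/∂w = x = -2
∂L/∂w = -14 × -2 = 28

Claimed value: 28
Correct: The correct gradient is 28.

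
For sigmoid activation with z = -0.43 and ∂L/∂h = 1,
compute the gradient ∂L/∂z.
∂L/∂z = 0.2388

σ(-0.43) = 0.3941
σ'(-0.43) = σ(-0.43)(1 - σ(-0.43)) = 0.3941 × 0.6059 = 0.2388
∂L/∂z = ∂L/∂h · σ'(z) = 1 × 0.2388 = 0.2388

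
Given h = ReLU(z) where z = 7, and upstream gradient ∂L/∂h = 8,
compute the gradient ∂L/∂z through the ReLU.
∂L/∂z = 8

h = ReLU(7) = 7
Since z > 0: ∂h/∂z = 1
∂L/∂z = ∂L/∂h · ∂h/∂z = 8 × 1 = 8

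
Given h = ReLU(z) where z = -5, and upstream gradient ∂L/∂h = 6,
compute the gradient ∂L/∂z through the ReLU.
∂L/∂z = 0

h = ReLU(-5) = 0
Since z < 0: ∂h/∂z = 0
∂L/∂z = ∂L/∂h · ∂h/∂z = 6 × 0 = 0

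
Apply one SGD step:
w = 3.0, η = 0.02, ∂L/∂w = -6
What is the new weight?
w_new = 3.12

w_new = w - η·∂L/∂w = 3.0 - 0.02×(-6) = 3.0 - (-0.12) = 3.12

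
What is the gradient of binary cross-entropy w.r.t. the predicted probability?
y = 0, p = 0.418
∂L/∂p = 1.718

∂L/∂p = -y/p + (1-y)/(1-p) = 0 + 1/0.582 = 1.718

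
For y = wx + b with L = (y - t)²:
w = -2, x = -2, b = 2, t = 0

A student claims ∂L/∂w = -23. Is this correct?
Incorrect

y = (-2)(-2) + 2 = 6
∂L/∂y = 2(y - t) = 2(6 - 0) = 12
∂y/∂w = x = -2
∂L/∂w = 12 × -2 = -24

Claimed value: -23
Incorrect: The correct gradient is -24.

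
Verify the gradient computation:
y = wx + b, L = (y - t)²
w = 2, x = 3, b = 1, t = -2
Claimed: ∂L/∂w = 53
Incorrect

y = (2)(3) + 1 = 7
∂L/∂y = 2(y - t) = 2(7 - -2) = 18
∂y/∂w = x = 3
∂L/∂w = 18 × 3 = 54

Claimed value: 53
Incorrect: The correct gradient is 54.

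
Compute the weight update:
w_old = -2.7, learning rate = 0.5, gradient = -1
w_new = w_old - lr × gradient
w_new = -2.2

w_new = w - η·∂L/∂w = -2.7 - 0.5×(-1) = -2.7 - (-0.5) = -2.2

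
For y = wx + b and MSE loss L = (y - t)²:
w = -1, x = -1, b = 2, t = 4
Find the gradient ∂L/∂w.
∂L/∂w = 2

y = wx + b = (-1)(-1) + 2 = 3
∂L/∂y = 2(y - t) = 2(3 - 4) = -2
∂y/∂w = x = -1
∂L/∂w = ∂L/∂y · ∂y/∂w = -2 × -1 = 2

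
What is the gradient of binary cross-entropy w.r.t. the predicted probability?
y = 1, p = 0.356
∂L/∂p = -2.809

∂L/∂p = -y/p + (1-y)/(1-p) = -1/0.356 + 0 = -2.809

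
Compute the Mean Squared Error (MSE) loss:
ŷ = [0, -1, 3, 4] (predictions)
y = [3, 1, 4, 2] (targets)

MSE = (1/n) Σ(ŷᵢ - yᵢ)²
MSE = 4.5

MSE = (1/4)((0-3)² + (-1-1)² + (3-4)² + (4-2)²) = (1/4)(9 + 4 + 1 + 4) = 4.5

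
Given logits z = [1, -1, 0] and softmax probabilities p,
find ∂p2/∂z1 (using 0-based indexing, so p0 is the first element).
∂p2/∂z1 = -0.02203

p = softmax(z) = [0.6652, 0.09003, 0.2447]
p2 = 0.2447, p1 = 0.09003

∂p2/∂z1 = -p2 × p1 = -0.2447 × 0.09003 = -0.02203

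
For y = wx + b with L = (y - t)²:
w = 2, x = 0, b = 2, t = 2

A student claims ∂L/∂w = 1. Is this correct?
Incorrect

y = (2)(0) + 2 = 2
∂L/∂y = 2(y - t) = 2(2 - 2) = 0
∂y/∂w = x = 0
∂L/∂w = 0 × 0 = 0

Claimed value: 1
Incorrect: The correct gradient is 0.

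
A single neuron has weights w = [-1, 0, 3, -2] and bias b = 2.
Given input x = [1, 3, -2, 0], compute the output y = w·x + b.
y = -5

y = (-1)(1) + (0)(3) + (3)(-2) + (-2)(0) + 2 = -5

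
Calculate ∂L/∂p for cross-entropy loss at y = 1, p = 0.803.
∂L/∂p = -1.245

∂L/∂p = -y/p + (1-y)/(1-p) = -1/0.803 + 0 = -1.245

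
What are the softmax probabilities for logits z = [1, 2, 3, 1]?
p = [0.0826, 0.2245, 0.6103, 0.0826]

exp(z) = [2.718, 7.389, 20.09, 2.718]
Sum = 32.91
p = [0.0826, 0.2245, 0.6103, 0.0826]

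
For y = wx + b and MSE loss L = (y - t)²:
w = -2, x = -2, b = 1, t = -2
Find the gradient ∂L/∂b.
∂L/∂b = 14

y = wx + b = (-2)(-2) + 1 = 5
∂L/∂y = 2(y - t) = 2(5 - -2) = 14
∂y/∂b = 1
∂L/∂b = ∂L/∂y · ∂y/∂b = 14 × 1 = 14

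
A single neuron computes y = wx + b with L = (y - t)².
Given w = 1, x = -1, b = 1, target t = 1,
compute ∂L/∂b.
∂L/∂b = -2

y = wx + b = (1)(-1) + 1 = 0
∂L/∂y = 2(y - t) = 2(0 - 1) = -2
∂y/∂b = 1
∂L/∂b = ∂L/∂y · ∂y/∂b = -2 × 1 = -2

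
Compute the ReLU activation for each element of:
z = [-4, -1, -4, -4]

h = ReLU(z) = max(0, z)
h = [0, 0, 0, 0]

ReLU applied element-wise: max(0,-4)=0, max(0,-1)=0, max(0,-4)=0, max(0,-4)=0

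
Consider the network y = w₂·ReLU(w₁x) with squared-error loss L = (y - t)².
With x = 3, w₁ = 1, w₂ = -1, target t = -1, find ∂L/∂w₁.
∂L/∂w₁ = 12

Forward pass:
z = w₁x = 1×3 = 3
h = ReLU(3) = 3
y = w₂h = -1×3 = -3

Backward pass:
∂L/∂y = 2(y - t) = 2(-3 - -1) = -4
∂y/∂h = w₂ = -1
∂h/∂z = 1 (ReLU derivative)
∂z/∂w₁ = x = 3

∂L/∂w₁ = -4 × -1 × 1 × 3 = 12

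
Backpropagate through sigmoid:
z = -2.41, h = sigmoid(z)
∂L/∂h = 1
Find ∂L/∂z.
∂L/∂z = 0.07562

σ(-2.41) = 0.08241
σ'(-2.41) = σ(-2.41)(1 - σ(-2.41)) = 0.08241 × 0.9176 = 0.07562
∂L/∂z = ∂L/∂h · σ'(z) = 1 × 0.07562 = 0.07562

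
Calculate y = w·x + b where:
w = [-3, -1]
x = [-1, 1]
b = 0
y = 2

y = (-3)(-1) + (-1)(1) + 0 = 2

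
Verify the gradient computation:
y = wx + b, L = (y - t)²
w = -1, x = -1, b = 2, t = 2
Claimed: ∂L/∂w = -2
Correct

y = (-1)(-1) + 2 = 3
∂L/∂y = 2(y - t) = 2(3 - 2) = 2
∂y/∂w = x = -1
∂L/∂w = 2 × -1 = -2

Claimed value: -2
Correct: The correct gradient is -2.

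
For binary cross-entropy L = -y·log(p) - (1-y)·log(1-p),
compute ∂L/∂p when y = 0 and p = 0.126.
∂L/∂p = 1.144

∂L/∂p = -y/p + (1-y)/(1-p) = 0 + 1/0.874 = 1.144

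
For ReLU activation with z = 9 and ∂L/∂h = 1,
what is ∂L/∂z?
∂L/∂z = 1

h = ReLU(9) = 9
Since z > 0: ∂h/∂z = 1
∂L/∂z = ∂L/∂h · ∂h/∂z = 1 × 1 = 1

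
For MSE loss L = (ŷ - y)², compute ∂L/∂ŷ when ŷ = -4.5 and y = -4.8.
∂L/∂ŷ = 0.6

∂L/∂ŷ = 2(ŷ - y) = 2(-4.5 - -4.8) = 2(0.3) = 0.6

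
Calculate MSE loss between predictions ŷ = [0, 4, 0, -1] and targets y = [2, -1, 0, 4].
MSE = 13.5

MSE = (1/4)((0-2)² + (4--1)² + (0-0)² + (-1-4)²) = (1/4)(4 + 25 + 0 + 25) = 13.5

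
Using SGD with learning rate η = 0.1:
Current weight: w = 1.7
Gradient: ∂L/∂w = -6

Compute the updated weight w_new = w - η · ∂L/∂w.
w_new = 2.3

w_new = w - η·∂L/∂w = 1.7 - 0.1×(-6) = 1.7 - (-0.6) = 2.3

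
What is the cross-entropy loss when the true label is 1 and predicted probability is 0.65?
L = 0.4308

L = -1·log(0.65) - 0·log(0.35) = -log(0.65) = 0.4308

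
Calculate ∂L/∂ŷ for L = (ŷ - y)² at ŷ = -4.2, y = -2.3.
∂L/∂ŷ = -3.8

∂L/∂ŷ = 2(ŷ - y) = 2(-4.2 - -2.3) = 2(-1.9) = -3.8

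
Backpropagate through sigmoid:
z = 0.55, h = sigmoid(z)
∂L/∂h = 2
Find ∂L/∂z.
∂L/∂z = 0.464

σ(0.55) = 0.6341
σ'(0.55) = σ(0.55)(1 - σ(0.55)) = 0.6341 × 0.3659 = 0.232
∂L/∂z = ∂L/∂h · σ'(z) = 2 × 0.232 = 0.464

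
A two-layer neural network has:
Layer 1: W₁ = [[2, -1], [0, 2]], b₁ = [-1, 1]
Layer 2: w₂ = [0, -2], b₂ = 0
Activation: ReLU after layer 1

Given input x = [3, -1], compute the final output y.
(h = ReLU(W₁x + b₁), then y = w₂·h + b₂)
y = 0

Layer 1 pre-activation: z₁ = [6, -1]
After ReLU: h = [6, 0]
Layer 2 output: y = 0×6 + -2×0 + 0 = 0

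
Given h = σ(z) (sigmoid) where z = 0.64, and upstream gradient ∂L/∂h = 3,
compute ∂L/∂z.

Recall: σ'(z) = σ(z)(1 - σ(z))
∂L/∂z = 0.6782

σ(0.64) = 0.6548
σ'(0.64) = σ(0.64)(1 - σ(0.64)) = 0.6548 × 0.3452 = 0.2261
∂L/∂z = ∂L/∂h · σ'(z) = 3 × 0.2261 = 0.6782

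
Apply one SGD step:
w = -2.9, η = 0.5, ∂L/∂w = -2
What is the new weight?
w_new = -1.9

w_new = w - η·∂L/∂w = -2.9 - 0.5×(-2) = -2.9 - (-1) = -1.9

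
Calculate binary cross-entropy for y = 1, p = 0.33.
L = 1.109

L = -1·log(0.33) - 0·log(0.67) = -log(0.33) = 1.109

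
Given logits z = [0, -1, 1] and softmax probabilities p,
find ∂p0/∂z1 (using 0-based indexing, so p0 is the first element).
∂p0/∂z1 = -0.02203

p = softmax(z) = [0.2447, 0.09003, 0.6652]
p0 = 0.2447, p1 = 0.09003

∂p0/∂z1 = -p0 × p1 = -0.2447 × 0.09003 = -0.02203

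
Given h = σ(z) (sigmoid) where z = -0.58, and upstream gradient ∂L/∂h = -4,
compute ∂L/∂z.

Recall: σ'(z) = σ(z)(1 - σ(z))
∂L/∂z = -0.9204

σ(-0.58) = 0.3589
σ'(-0.58) = σ(-0.58)(1 - σ(-0.58)) = 0.3589 × 0.6411 = 0.2301
∂L/∂z = ∂L/∂h · σ'(z) = -4 × 0.2301 = -0.9204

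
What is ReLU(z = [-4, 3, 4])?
h = [0, 3, 4]

ReLU applied element-wise: max(0,-4)=0, max(0,3)=3, max(0,4)=4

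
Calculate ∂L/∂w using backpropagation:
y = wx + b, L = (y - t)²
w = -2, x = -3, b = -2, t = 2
∂L/∂w = -12

y = wx + b = (-2)(-3) + -2 = 4
∂L/∂y = 2(y - t) = 2(4 - 2) = 4
∂y/∂w = x = -3
∂L/∂w = ∂L/∂y · ∂y/∂w = 4 × -3 = -12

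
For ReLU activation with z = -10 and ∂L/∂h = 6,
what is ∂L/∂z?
∂L/∂z = 0

h = ReLU(-10) = 0
Since z < 0: ∂h/∂z = 0
∂L/∂z = ∂L/∂h · ∂h/∂z = 6 × 0 = 0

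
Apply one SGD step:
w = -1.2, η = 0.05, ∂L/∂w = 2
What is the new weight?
w_new = -1.3

w_new = w - η·∂L/∂w = -1.2 - 0.05×(2) = -1.2 - (0.1) = -1.3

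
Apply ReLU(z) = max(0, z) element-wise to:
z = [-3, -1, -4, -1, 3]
h = [0, 0, 0, 0, 3]

ReLU applied element-wise: max(0,-3)=0, max(0,-1)=0, max(0,-4)=0, max(0,-1)=0, max(0,3)=3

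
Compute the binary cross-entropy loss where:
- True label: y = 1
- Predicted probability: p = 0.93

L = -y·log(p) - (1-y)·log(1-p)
L = 0.07257

L = -1·log(0.93) - 0·log(0.07) = -log(0.93) = 0.07257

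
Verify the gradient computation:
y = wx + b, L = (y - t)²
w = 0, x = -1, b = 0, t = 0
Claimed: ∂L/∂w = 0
Correct

y = (0)(-1) + 0 = 0
∂L/∂y = 2(y - t) = 2(0 - 0) = 0
∂y/∂w = x = -1
∂L/∂w = 0 × -1 = 0

Claimed value: 0
Correct: The correct gradient is 0.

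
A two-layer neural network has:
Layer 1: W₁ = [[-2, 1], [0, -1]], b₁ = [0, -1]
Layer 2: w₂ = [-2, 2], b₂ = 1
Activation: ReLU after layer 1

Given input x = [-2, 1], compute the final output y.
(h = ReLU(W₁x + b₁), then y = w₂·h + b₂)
y = -9

Layer 1 pre-activation: z₁ = [5, -2]
After ReLU: h = [5, 0]
Layer 2 output: y = -2×5 + 2×0 + 1 = -9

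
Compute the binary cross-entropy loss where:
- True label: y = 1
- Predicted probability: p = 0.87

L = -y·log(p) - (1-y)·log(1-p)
L = 0.1393

L = -1·log(0.87) - 0·log(0.13) = -log(0.87) = 0.1393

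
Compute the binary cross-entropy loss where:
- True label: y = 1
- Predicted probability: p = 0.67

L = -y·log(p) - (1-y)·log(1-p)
L = 0.4005

L = -1·log(0.67) - 0·log(0.33) = -log(0.67) = 0.4005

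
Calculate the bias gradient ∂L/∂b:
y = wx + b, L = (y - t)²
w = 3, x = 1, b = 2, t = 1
∂L/∂b = 8

y = wx + b = (3)(1) + 2 = 5
∂L/∂y = 2(y - t) = 2(5 - 1) = 8
∂y/∂b = 1
∂L/∂b = ∂L/∂y · ∂y/∂b = 8 × 1 = 8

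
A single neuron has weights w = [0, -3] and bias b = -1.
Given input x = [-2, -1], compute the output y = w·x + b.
y = 2

y = (0)(-2) + (-3)(-1) + -1 = 2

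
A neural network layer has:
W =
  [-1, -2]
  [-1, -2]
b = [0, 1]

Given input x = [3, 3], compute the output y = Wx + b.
y = [-9, -8]

Wx = [-1×3 + -2×3, -1×3 + -2×3]
   = [-9, -9]
y = Wx + b = [-9 + 0, -9 + 1] = [-9, -8]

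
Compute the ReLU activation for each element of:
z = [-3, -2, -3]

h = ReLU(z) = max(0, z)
h = [0, 0, 0]

ReLU applied element-wise: max(0,-3)=0, max(0,-2)=0, max(0,-3)=0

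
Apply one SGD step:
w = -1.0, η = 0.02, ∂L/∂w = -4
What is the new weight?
w_new = -0.92

w_new = w - η·∂L/∂w = -1.0 - 0.02×(-4) = -1.0 - (-0.08) = -0.92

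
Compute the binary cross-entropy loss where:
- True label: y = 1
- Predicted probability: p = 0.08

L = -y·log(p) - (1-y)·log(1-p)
L = 2.526

L = -1·log(0.08) - 0·log(0.92) = -log(0.08) = 2.526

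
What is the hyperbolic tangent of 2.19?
0.9753

tanh(2.19) = (e^(2.19) - e^(-2.19))/(e^(2.19) + e^(-2.19)) = 0.9753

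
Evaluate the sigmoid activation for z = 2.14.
0.8947

sigmoid(2.14) = 1/(1 + e^(-2.14)) = 1/(1 + 0.1177) = 0.8947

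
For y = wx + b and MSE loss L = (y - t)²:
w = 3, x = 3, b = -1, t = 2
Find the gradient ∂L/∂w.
∂L/∂w = 36

y = wx + b = (3)(3) + -1 = 8
∂L/∂y = 2(y - t) = 2(8 - 2) = 12
∂y/∂w = x = 3
∂L/∂w = ∂L/∂y · ∂y/∂w = 12 × 3 = 36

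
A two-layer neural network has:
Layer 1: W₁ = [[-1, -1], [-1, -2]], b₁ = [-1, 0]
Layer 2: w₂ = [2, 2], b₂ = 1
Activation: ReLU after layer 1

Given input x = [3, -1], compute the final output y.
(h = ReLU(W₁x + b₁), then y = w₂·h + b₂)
y = 1

Layer 1 pre-activation: z₁ = [-3, -1]
After ReLU: h = [0, 0]
Layer 2 output: y = 2×0 + 2×0 + 1 = 1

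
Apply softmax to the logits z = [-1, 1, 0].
p = [0.09, 0.6652, 0.2447]

exp(z) = [0.3679, 2.718, 1]
Sum = 4.086
p = [0.09, 0.6652, 0.2447]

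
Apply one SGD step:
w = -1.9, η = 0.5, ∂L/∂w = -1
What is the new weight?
w_new = -1.4

w_new = w - η·∂L/∂w = -1.9 - 0.5×(-1) = -1.9 - (-0.5) = -1.4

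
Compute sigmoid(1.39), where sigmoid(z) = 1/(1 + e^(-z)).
0.8006

sigmoid(1.39) = 1/(1 + e^(-1.39)) = 1/(1 + 0.2491) = 0.8006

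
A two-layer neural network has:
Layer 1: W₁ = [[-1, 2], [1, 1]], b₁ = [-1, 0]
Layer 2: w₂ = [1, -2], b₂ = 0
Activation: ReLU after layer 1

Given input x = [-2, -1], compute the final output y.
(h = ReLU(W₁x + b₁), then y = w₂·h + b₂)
y = 0

Layer 1 pre-activation: z₁ = [-1, -3]
After ReLU: h = [0, 0]
Layer 2 output: y = 1×0 + -2×0 + 0 = 0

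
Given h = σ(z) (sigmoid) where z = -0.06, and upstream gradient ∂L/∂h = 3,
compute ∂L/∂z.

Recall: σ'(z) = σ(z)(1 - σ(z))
∂L/∂z = 0.7493

σ(-0.06) = 0.485
σ'(-0.06) = σ(-0.06)(1 - σ(-0.06)) = 0.485 × 0.515 = 0.2498
∂L/∂z = ∂L/∂h · σ'(z) = 3 × 0.2498 = 0.7493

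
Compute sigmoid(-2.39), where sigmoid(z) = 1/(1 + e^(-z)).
0.08394

sigmoid(-2.39) = 1/(1 + e^(2.39)) = 1/(1 + 10.91) = 0.08394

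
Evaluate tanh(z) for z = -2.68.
-0.9906

tanh(-2.68) = (e^(-2.68) - e^(2.68))/(e^(-2.68) + e^(2.68)) = -0.9906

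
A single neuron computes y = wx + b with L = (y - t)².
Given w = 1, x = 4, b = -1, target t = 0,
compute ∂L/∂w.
∂L/∂w = 24

y = wx + b = (1)(4) + -1 = 3
∂L/∂y = 2(y - t) = 2(3 - 0) = 6
∂y/∂w = x = 4
∂L/∂w = ∂L/∂y · ∂y/∂w = 6 × 4 = 24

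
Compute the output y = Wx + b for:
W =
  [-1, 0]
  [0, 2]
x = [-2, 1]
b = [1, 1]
y = [3, 3]

Wx = [-1×-2 + 0×1, 0×-2 + 2×1]
   = [2, 2]
y = Wx + b = [2 + 1, 2 + 1] = [3, 3]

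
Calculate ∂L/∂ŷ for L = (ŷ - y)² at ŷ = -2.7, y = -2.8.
∂L/∂ŷ = 0.2

∂L/∂ŷ = 2(ŷ - y) = 2(-2.7 - -2.8) = 2(0.1) = 0.2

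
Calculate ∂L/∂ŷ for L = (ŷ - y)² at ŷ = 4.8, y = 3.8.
∂L/∂ŷ = 2.0

∂L/∂ŷ = 2(ŷ - y) = 2(4.8 - 3.8) = 2(1.0) = 2.0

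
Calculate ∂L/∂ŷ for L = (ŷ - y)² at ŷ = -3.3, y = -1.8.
∂L/∂ŷ = -3.0

∂L/∂ŷ = 2(ŷ - y) = 2(-3.3 - -1.8) = 2(-1.5) = -3.0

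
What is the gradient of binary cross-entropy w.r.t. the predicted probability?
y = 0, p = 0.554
∂L/∂p = 2.242

∂L/∂p = -y/p + (1-y)/(1-p) = 0 + 1/0.446 = 2.242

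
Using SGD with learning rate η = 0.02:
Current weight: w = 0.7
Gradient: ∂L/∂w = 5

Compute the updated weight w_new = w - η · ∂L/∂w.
w_new = 0.6

w_new = w - η·∂L/∂w = 0.7 - 0.02×(5) = 0.7 - (0.1) = 0.6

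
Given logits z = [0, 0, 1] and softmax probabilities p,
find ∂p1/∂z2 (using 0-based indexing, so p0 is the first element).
∂p1/∂z2 = -0.1221

p = softmax(z) = [0.2119, 0.2119, 0.5761]
p1 = 0.2119, p2 = 0.5761

∂p1/∂z2 = -p1 × p2 = -0.2119 × 0.5761 = -0.1221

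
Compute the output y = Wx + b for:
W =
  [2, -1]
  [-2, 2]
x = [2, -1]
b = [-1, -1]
y = [4, -7]

Wx = [2×2 + -1×-1, -2×2 + 2×-1]
   = [5, -6]
y = Wx + b = [5 + -1, -6 + -1] = [4, -7]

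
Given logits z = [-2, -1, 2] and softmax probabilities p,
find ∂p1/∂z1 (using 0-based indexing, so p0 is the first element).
∂p1/∂z1 = 0.04444

p = softmax(z) = [0.01715, 0.04661, 0.9362]
p1 = 0.04661

∂p1/∂z1 = p1(1 - p1) = 0.04661 × (1 - 0.04661) = 0.04444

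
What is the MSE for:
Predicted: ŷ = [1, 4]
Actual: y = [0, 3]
MSE = 1

MSE = (1/2)((1-0)² + (4-3)²) = (1/2)(1 + 1) = 1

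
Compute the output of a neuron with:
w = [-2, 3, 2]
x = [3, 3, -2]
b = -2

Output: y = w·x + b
y = -3

y = (-2)(3) + (3)(3) + (2)(-2) + -2 = -3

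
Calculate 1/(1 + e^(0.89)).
0.2911

sigmoid(-0.89) = 1/(1 + e^(0.89)) = 1/(1 + 2.435) = 0.2911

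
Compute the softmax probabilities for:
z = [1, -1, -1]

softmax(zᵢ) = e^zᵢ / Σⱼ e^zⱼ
p = [0.787, 0.1065, 0.1065]

exp(z) = [2.718, 0.3679, 0.3679]
Sum = 3.454
p = [0.787, 0.1065, 0.1065]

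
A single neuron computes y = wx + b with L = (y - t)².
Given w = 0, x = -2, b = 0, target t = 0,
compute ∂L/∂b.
∂L/∂b = 0

y = wx + b = (0)(-2) + 0 = 0
∂L/∂y = 2(y - t) = 2(0 - 0) = 0
∂y/∂b = 1
∂L/∂b = ∂L/∂y · ∂y/∂b = 0 × 1 = 0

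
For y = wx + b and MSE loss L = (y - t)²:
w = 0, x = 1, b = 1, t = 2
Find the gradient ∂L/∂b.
∂L/∂b = -2

y = wx + b = (0)(1) + 1 = 1
∂L/∂y = 2(y - t) = 2(1 - 2) = -2
∂y/∂b = 1
∂L/∂b = ∂L/∂y · ∂y/∂b = -2 × 1 = -2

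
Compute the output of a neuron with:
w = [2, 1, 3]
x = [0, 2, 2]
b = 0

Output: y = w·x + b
y = 8

y = (2)(0) + (1)(2) + (3)(2) + 0 = 8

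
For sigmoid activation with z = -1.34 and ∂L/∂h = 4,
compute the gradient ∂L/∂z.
∂L/∂z = 0.6578

σ(-1.34) = 0.2075
σ'(-1.34) = σ(-1.34)(1 - σ(-1.34)) = 0.2075 × 0.7925 = 0.1644
∂L/∂z = ∂L/∂h · σ'(z) = 4 × 0.1644 = 0.6578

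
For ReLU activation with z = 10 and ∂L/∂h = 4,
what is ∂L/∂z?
∂L/∂z = 4

h = ReLU(10) = 10
Since z > 0: ∂h/∂z = 1
∂L/∂z = ∂L/∂h · ∂h/∂z = 4 × 1 = 4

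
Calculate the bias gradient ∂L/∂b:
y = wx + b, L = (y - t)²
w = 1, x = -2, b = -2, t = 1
∂L/∂b = -10

y = wx + b = (1)(-2) + -2 = -4
∂L/∂y = 2(y - t) = 2(-4 - 1) = -10
∂y/∂b = 1
∂L/∂b = ∂L/∂y · ∂y/∂b = -10 × 1 = -10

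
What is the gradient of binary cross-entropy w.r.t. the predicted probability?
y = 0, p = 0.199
∂L/∂p = 1.248

∂L/∂p = -y/p + (1-y)/(1-p) = 0 + 1/0.801 = 1.248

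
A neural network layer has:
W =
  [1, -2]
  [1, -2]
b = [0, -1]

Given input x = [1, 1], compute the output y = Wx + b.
y = [-1, -2]

Wx = [1×1 + -2×1, 1×1 + -2×1]
   = [-1, -1]
y = Wx + b = [-1 + 0, -1 + -1] = [-1, -2]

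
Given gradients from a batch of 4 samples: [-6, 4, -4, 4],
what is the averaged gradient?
Average gradient = -0.5

Average = (1/4)(-6 + 4 + -4 + 4) = -2/4 = -0.5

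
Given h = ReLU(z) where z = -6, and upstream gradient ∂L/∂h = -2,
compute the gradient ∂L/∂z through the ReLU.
∂L/∂z = 0

h = ReLU(-6) = 0
Since z < 0: ∂h/∂z = 0
∂L/∂z = ∂L/∂h · ∂h/∂z = -2 × 0 = 0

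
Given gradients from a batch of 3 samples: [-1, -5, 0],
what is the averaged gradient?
Average gradient = -2

Average = (1/3)(-1 + -5 + 0) = -6/3 = -2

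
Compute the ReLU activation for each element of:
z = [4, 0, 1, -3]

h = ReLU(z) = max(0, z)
h = [4, 0, 1, 0]

ReLU applied element-wise: max(0,4)=4, max(0,0)=0, max(0,1)=1, max(0,-3)=0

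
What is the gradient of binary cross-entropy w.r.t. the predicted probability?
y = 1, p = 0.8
∂L/∂p = -1.25

∂L/∂p = -y/p + (1-y)/(1-p) = -1/0.8 + 0 = -1.25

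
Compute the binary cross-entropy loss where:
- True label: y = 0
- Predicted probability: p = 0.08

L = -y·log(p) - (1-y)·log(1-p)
L = 0.08338

L = -0·log(0.08) - 1·log(0.92) = -log(0.92) = 0.08338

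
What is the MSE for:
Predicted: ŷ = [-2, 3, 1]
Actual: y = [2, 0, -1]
MSE = 9.667

MSE = (1/3)((-2-2)² + (3-0)² + (1--1)²) = (1/3)(16 + 9 + 4) = 9.667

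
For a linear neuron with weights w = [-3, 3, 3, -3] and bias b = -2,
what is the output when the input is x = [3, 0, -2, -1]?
y = -14

y = (-3)(3) + (3)(0) + (3)(-2) + (-3)(-1) + -2 = -14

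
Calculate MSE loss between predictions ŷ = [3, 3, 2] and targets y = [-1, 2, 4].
MSE = 7

MSE = (1/3)((3--1)² + (3-2)² + (2-4)²) = (1/3)(16 + 1 + 4) = 7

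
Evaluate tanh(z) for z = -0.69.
-0.598

tanh(-0.69) = (e^(-0.69) - e^(0.69))/(e^(-0.69) + e^(0.69)) = -0.598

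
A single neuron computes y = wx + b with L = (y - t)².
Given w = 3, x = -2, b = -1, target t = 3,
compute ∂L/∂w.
∂L/∂w = 40

y = wx + b = (3)(-2) + -1 = -7
∂L/∂y = 2(y - t) = 2(-7 - 3) = -20
∂y/∂w = x = -2
∂L/∂w = ∂L/∂y · ∂y/∂w = -20 × -2 = 40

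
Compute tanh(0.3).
0.2913

tanh(0.3) = (e^(0.3) - e^(-0.3))/(e^(0.3) + e^(-0.3)) = 0.2913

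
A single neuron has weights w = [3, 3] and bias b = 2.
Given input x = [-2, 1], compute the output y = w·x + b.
y = -1

y = (3)(-2) + (3)(1) + 2 = -1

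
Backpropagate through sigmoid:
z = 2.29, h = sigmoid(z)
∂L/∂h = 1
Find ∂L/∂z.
∂L/∂z = 0.0835

σ(2.29) = 0.908
σ'(2.29) = σ(2.29)(1 - σ(2.29)) = 0.908 × 0.09195 = 0.0835
∂L/∂z = ∂L/∂h · σ'(z) = 1 × 0.0835 = 0.0835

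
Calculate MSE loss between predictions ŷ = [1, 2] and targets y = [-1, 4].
MSE = 4

MSE = (1/2)((1--1)² + (2-4)²) = (1/2)(4 + 4) = 4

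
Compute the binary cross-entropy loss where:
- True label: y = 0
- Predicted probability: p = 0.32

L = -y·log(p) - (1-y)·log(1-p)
L = 0.3857

L = -0·log(0.32) - 1·log(0.68) = -log(0.68) = 0.3857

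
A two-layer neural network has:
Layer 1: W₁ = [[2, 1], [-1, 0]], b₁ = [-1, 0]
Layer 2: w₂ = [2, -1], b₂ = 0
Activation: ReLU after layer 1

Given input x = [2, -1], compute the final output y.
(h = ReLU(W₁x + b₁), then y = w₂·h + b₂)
y = 4

Layer 1 pre-activation: z₁ = [2, -2]
After ReLU: h = [2, 0]
Layer 2 output: y = 2×2 + -1×0 + 0 = 4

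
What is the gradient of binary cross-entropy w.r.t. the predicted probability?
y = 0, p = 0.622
∂L/∂p = 2.646

∂L/∂p = -y/p + (1-y)/(1-p) = 0 + 1/0.378 = 2.646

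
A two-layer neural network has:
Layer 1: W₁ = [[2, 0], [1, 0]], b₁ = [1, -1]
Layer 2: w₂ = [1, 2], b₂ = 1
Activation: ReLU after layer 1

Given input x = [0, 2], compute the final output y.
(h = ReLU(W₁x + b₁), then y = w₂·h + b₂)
y = 2

Layer 1 pre-activation: z₁ = [1, -1]
After ReLU: h = [1, 0]
Layer 2 output: y = 1×1 + 2×0 + 1 = 2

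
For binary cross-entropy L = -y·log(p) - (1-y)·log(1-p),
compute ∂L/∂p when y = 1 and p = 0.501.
∂L/∂p = -1.996

∂L/∂p = -y/p + (1-y)/(1-p) = -1/0.501 + 0 = -1.996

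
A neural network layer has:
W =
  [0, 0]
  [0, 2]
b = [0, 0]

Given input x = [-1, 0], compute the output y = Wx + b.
y = [0, 0]

Wx = [0×-1 + 0×0, 0×-1 + 2×0]
   = [0, 0]
y = Wx + b = [0 + 0, 0 + 0] = [0, 0]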